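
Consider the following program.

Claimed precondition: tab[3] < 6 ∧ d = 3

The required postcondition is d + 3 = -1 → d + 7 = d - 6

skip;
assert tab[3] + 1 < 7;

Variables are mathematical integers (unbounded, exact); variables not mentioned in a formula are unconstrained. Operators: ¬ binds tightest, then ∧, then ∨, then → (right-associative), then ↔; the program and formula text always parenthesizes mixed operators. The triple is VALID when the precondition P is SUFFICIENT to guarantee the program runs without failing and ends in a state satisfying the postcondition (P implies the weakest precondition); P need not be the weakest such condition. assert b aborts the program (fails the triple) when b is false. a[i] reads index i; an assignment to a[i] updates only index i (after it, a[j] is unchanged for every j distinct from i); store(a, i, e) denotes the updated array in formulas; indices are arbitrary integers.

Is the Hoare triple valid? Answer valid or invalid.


Working backward. After the program, the postcondition d + 3 = -1 → d + 7 = d - 6 must hold; in canonical form it is ¬(d = -4).
Before assert tab[3] + 1 < 7: tab[3] < 6 ∧ (¬(d = -4))
Before skip: tab[3] < 6 ∧ (¬(d = -4))
The weakest precondition is tab[3] < 6 ∧ (¬(d = -4)).
Check whether tab[3] < 6 ∧ d = 3 implies it.
Every state satisfying the precondition satisfies the weakest precondition: the implication holds.
Answer: valid


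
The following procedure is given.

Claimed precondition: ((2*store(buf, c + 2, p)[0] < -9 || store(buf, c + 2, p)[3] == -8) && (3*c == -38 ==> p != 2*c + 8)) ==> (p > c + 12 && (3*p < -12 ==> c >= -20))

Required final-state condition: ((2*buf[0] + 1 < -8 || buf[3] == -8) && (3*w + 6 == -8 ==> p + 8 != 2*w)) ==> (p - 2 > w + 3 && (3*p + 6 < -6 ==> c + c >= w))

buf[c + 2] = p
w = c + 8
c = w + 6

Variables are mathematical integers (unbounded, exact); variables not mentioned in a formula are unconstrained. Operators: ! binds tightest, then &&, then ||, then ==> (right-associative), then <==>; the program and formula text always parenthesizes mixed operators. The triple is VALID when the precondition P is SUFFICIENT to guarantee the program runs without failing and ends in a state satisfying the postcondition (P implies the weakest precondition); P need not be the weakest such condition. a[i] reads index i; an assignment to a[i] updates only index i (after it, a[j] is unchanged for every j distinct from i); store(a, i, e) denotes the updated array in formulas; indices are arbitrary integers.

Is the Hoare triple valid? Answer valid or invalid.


Working backward. After the program, the postcondition ((2*buf[0] + 1 < -8 || buf[3] == -8) && (3*w + 6 == -8 ==> p + 8 != 2*w)) ==> (p - 2 > w + 3 && (3*p + 6 < -6 ==> c + c >= w)) must hold; in canonical form it is ((2*buf[0] < -9 || buf[3] == -8) && (3*w == -14 ==> p != 2*w - 8)) ==> (p > w + 5 && (3*p < -12 ==> 2*c >= w)).
Before c := w + 6: ((2*buf[0] < -9 || buf[3] == -8) && (3*w == -14 ==> p != 2*w - 8)) ==> (p > w + 5 && (3*p < -12 ==> w >= -12))
Before w := c + 8: ((2*buf[0] < -9 || buf[3] == -8) && (3*c == -38 ==> p != 2*c + 8)) ==> (p > c + 13 && (3*p < -12 ==> c >= -20))
Before buf[c + 2] := p: ((2*store(buf, c + 2, p)[0] < -9 || store(buf, c + 2, p)[3] == -8) && (3*c == -38 ==> p != 2*c + 8)) ==> (p > c + 13 && (3*p < -12 ==> c >= -20))
The weakest precondition is ((2*store(buf, c + 2, p)[0] < -9 || store(buf, c + 2, p)[3] == -8) && (3*c == -38 ==> p != 2*c + 8)) ==> (p > c + 13 && (3*p < -12 ==> c >= -20)).
Check whether ((2*store(buf, c + 2, p)[0] < -9 || store(buf, c + 2, p)[3] == -8) && (3*c == -38 ==> p != 2*c + 8)) ==> (p > c + 12 && (3*p < -12 ==> c >= -20)) implies it.
Countermodel: at the initial state buf = {[-1] = 6, [0] = -5, [3] = 6, elsewhere 6}, c = -3, p = 10, the precondition holds but the weakest precondition fails.
Answer: invalid


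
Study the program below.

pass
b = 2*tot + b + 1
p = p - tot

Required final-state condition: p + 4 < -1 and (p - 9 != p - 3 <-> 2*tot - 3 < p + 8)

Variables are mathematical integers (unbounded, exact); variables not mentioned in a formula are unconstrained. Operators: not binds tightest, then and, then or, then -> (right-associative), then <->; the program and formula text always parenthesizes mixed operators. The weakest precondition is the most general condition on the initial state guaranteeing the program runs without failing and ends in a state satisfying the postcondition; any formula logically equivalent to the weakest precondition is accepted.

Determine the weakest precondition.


Working backward. After the program, the postcondition p + 4 < -1 and (p - 9 != p - 3 <-> 2*tot - 3 < p + 8) must hold; in canonical form it is p < -5 and 2*tot < p + 11.
Before p := p - tot: p < tot - 5 and 3*tot < p + 11
Before b := 2*tot + b + 1: p < tot - 5 and 3*tot < p + 11
Before skip: p < tot - 5 and 3*tot < p + 11
Answer: WP = p < tot - 5 and 3*tot < p + 11


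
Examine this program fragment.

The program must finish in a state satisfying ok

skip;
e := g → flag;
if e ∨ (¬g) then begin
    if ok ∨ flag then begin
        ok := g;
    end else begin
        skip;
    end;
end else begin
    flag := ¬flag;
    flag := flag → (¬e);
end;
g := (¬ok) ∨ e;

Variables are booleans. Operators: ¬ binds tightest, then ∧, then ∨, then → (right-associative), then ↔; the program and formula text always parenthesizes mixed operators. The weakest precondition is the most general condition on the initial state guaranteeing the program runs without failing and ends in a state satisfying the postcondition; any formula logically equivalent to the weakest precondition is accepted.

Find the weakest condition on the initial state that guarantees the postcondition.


Working backward. After the program, ok must hold.
Before g := (¬ok) ∨ e: ok
Then branch requires ((ok ∨ flag) → g) ∧ ((¬(ok ∨ flag)) → ok); else branch requires ok.
Before the if: ((e ∨ (¬g)) → (((ok ∨ flag) → g) ∧ ((¬(ok ∨ flag)) → ok))) ∧ ((¬(e ∨ (¬g))) → ok)
Before e := g → flag: (((g → flag) ∨ (¬g)) → (((ok ∨ flag) → g) ∧ ((¬(ok ∨ flag)) → ok))) ∧ ((¬((g → flag) ∨ (¬g))) → ok)
Before skip: (((g → flag) ∨ (¬g)) → (((ok ∨ flag) → g) ∧ ((¬(ok ∨ flag)) → ok))) ∧ ((¬((g → flag) ∨ (¬g))) → ok)
Answer: WP = (((g → flag) ∨ (¬g)) → (((ok ∨ flag) → g) ∧ ((¬(ok ∨ flag)) → ok))) ∧ ((¬((g → flag) ∨ (¬g))) → ok)


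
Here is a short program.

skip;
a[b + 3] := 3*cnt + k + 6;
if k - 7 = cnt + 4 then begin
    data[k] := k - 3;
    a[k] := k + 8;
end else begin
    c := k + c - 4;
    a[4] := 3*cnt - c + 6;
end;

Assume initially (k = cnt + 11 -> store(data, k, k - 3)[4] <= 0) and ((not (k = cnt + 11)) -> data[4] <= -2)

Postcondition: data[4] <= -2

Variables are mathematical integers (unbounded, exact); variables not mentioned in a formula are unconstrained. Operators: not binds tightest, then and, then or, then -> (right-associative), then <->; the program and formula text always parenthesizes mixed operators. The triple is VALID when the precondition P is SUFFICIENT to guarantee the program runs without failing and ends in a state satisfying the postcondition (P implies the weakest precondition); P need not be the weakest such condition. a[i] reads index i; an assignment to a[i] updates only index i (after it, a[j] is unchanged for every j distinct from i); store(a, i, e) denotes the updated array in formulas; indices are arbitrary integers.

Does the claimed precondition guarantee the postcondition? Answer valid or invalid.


Working backward. After the program, data[4] <= -2 must hold.
Then branch requires store(data, k, k - 3)[4] <= -2; else branch requires data[4] <= -2.
Before the if: (k = cnt + 11 -> store(data, k, k - 3)[4] <= -2) and ((not (k = cnt + 11)) -> data[4] <= -2)
Before a[b + 3] := 3*cnt + k + 6: (k = cnt + 11 -> store(data, k, k - 3)[4] <= -2) and ((not (k = cnt + 11)) -> data[4] <= -2)
Before skip: (k = cnt + 11 -> store(data, k, k - 3)[4] <= -2) and ((not (k = cnt + 11)) -> data[4] <= -2)
The weakest precondition is (k = cnt + 11 -> store(data, k, k - 3)[4] <= -2) and ((not (k = cnt + 11)) -> data[4] <= -2).
Check whether (k = cnt + 11 -> store(data, k, k - 3)[4] <= 0) and ((not (k = cnt + 11)) -> data[4] <= -2) implies it.
Countermodel: at the initial state cnt = -11, data = {[0] = 2, [4] = 0, elsewhere 2}, k = 0, the precondition holds but the weakest precondition fails.
Answer: invalid


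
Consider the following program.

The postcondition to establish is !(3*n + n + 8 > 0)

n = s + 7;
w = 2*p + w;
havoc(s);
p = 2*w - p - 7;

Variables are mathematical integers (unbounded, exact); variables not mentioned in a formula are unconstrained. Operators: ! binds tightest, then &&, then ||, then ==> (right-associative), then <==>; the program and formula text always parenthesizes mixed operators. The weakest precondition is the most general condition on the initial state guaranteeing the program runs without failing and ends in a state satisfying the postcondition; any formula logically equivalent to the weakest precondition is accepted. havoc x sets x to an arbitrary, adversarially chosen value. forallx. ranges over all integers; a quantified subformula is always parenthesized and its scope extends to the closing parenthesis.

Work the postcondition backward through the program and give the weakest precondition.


Working backward. After the program, the postcondition !(3*n + n + 8 > 0) must hold; in canonical form it is !(4*n > -8).
Before p := 2*w - p - 7: !(4*n > -8)
Before havoc s: !(4*n > -8)
Before w := 2*p + w: !(4*n > -8)
Before n := s + 7: !(4*s > -36)
Answer: WP = !(4*s > -36)


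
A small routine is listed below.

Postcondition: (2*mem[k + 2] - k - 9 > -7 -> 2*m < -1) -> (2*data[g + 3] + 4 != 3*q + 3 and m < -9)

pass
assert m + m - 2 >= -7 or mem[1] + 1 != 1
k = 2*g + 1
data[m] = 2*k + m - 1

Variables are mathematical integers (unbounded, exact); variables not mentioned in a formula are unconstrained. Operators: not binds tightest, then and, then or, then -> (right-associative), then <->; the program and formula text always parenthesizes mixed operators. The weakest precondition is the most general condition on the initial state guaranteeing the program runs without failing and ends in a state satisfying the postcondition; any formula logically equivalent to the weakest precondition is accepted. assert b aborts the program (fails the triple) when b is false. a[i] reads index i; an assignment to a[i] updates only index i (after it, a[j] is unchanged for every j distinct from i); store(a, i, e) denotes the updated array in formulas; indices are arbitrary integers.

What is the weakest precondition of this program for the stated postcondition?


Working backward. After the program, the postcondition (2*mem[k + 2] - k - 9 > -7 -> 2*m < -1) -> (2*data[g + 3] + 4 != 3*q + 3 and m < -9) must hold; in canonical form it is (2*mem[k + 2] > k + 2 -> 2*m < -1) -> (2*data[g + 3] != 3*q - 1 and m < -9).
Before data[m] := 2*k + m - 1: (2*mem[k + 2] > k + 2 -> 2*m < -1) -> (2*store(data, m, 2*k + m - 1)[g + 3] != 3*q - 1 and m < -9)
Before k := 2*g + 1: (2*mem[2*g + 3] > 2*g + 3 -> 2*m < -1) -> (2*store(data, m, 4*g + m + 1)[g + 3] != 3*q - 1 and m < -9)
Before assert m + m - 2 >= -7 or mem[1] + 1 != 1: (2*m >= -5 or mem[1] != 0) and ((2*mem[2*g + 3] > 2*g + 3 -> 2*m < -1) -> (2*store(data, m, 4*g + m + 1)[g + 3] != 3*q - 1 and m < -9))
Before skip: (2*m >= -5 or mem[1] != 0) and ((2*mem[2*g + 3] > 2*g + 3 -> 2*m < -1) -> (2*store(data, m, 4*g + m + 1)[g + 3] != 3*q - 1 and m < -9))
Answer: WP = (2*m >= -5 or mem[1] != 0) and ((2*mem[2*g + 3] > 2*g + 3 -> 2*m < -1) -> (2*store(data, m, 4*g + m + 1)[g + 3] != 3*q - 1 and m < -9))


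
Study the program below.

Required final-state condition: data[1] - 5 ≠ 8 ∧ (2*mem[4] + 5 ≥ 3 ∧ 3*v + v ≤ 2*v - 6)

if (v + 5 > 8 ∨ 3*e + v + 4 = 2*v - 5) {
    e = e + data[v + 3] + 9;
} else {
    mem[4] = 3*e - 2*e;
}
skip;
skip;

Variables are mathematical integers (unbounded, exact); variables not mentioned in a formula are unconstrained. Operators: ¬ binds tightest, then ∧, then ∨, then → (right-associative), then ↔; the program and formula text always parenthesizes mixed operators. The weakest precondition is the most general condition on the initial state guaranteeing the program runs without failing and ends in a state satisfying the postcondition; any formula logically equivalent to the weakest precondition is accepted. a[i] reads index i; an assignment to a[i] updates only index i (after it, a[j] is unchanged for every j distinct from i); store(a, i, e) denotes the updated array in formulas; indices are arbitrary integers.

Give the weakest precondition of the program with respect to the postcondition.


Working backward. After the program, the postcondition data[1] - 5 ≠ 8 ∧ (2*mem[4] + 5 ≥ 3 ∧ 3*v + v ≤ 2*v - 6) must hold; in canonical form it is data[1] ≠ 13 ∧ 2*mem[4] ≥ -2 ∧ 2*v ≤ -6.
Before skip: data[1] ≠ 13 ∧ 2*mem[4] ≥ -2 ∧ 2*v ≤ -6
Before skip: data[1] ≠ 13 ∧ 2*mem[4] ≥ -2 ∧ 2*v ≤ -6
Then branch requires data[1] ≠ 13 ∧ 2*mem[4] ≥ -2 ∧ 2*v ≤ -6; else branch requires data[1] ≠ 13 ∧ 2*e ≥ -2 ∧ 2*v ≤ -6.
Before the if: ((v > 3 ∨ 3*e = v - 9) → (data[1] ≠ 13 ∧ 2*mem[4] ≥ -2 ∧ 2*v ≤ -6)) ∧ ((¬(v > 3 ∨ 3*e = v - 9)) → (data[1] ≠ 13 ∧ 2*e ≥ -2 ∧ 2*v ≤ -6))
Answer: WP = ((v > 3 ∨ 3*e = v - 9) → (data[1] ≠ 13 ∧ 2*mem[4] ≥ -2 ∧ 2*v ≤ -6)) ∧ ((¬(v > 3 ∨ 3*e = v - 9)) → (data[1] ≠ 13 ∧ 2*e ≥ -2 ∧ 2*v ≤ -6))


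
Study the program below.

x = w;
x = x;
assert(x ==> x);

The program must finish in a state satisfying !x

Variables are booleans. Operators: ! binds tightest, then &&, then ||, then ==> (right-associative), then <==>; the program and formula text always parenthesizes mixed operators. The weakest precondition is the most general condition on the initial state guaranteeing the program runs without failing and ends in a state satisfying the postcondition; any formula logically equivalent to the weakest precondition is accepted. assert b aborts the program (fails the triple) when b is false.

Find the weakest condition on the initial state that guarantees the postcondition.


Working backward. After the program, !x must hold.
Before assert x ==> x: !x
Before x := x: !x
Before x := w: !w
Answer: WP = !w


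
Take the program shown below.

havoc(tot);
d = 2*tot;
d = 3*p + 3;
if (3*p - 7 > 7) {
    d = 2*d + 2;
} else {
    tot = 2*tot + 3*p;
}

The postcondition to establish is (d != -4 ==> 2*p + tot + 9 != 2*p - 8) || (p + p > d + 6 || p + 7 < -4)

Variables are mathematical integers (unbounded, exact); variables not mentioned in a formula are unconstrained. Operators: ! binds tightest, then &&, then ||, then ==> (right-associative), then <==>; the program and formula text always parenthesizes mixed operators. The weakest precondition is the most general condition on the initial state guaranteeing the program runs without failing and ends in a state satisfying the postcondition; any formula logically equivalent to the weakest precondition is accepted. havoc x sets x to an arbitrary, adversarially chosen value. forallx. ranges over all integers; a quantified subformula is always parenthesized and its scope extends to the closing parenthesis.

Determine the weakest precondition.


Working backward. After the program, the postcondition (d != -4 ==> 2*p + tot + 9 != 2*p - 8) || (p + p > d + 6 || p + 7 < -4) must hold; in canonical form it is (d != -4 ==> tot != -17) || 2*p > d + 6 || p < -11.
Then branch requires (2*d != -6 ==> tot != -17) || 2*p > 2*d + 8 || p < -11; else branch requires (d != -4 ==> 3*p + 2*tot != -17) || 2*p > d + 6 || p < -11.
Before the if: (3*p > 14 ==> ((2*d != -6 ==> tot != -17) || 2*p > 2*d + 8 || p < -11)) && ((!(3*p > 14)) ==> ((d != -4 ==> 3*p + 2*tot != -17) || 2*p > d + 6 || p < -11))
Before d := 3*p + 3: (3*p > 14 ==> ((6*p != -12 ==> tot != -17) || 4*p < -14 || p < -11)) && ((!(3*p > 14)) ==> ((3*p != -7 ==> 3*p + 2*tot != -17) || p < -9 || p < -11))
Before d := 2*tot: (3*p > 14 ==> ((6*p != -12 ==> tot != -17) || 4*p < -14 || p < -11)) && ((!(3*p > 14)) ==> ((3*p != -7 ==> 3*p + 2*tot != -17) || p < -9 || p < -11))
Before havoc tot: forall tot_1. ((3*p > 14 ==> ((6*p != -12 ==> tot_1 != -17) || 4*p < -14 || p < -11)) && ((!(3*p > 14)) ==> ((3*p != -7 ==> 3*p + 2*tot_1 != -17) || p < -9 || p < -11)))
Answer: WP = forall tot_1. ((3*p > 14 ==> ((6*p != -12 ==> tot_1 != -17) || 4*p < -14 || p < -11)) && ((!(3*p > 14)) ==> ((3*p != -7 ==> 3*p + 2*tot_1 != -17) || p < -9 || p < -11)))


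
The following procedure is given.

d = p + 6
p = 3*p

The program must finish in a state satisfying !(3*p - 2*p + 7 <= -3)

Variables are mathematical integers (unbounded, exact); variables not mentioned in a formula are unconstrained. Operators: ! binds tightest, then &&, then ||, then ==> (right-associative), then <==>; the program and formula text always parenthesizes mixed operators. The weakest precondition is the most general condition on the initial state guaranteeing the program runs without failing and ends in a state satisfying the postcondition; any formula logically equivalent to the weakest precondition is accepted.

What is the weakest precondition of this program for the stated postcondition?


Working backward. After the program, the postcondition !(3*p - 2*p + 7 <= -3) must hold; in canonical form it is !(p <= -10).
Before p := 3*p: !(3*p <= -10)
Before d := p + 6: !(3*p <= -10)
Answer: WP = !(3*p <= -10)


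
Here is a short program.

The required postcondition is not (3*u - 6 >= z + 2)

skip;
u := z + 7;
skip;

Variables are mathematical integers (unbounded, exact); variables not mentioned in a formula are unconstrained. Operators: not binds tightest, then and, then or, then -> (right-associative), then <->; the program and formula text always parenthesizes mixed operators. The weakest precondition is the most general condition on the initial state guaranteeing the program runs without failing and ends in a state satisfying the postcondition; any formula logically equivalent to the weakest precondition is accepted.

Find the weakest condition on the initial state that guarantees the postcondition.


Working backward. After the program, the postcondition not (3*u - 6 >= z + 2) must hold; in canonical form it is not (3*u >= z + 8).
Before skip: not (3*u >= z + 8)
Before u := z + 7: not (2*z >= -13)
Before skip: not (2*z >= -13)
Answer: WP = not (2*z >= -13)


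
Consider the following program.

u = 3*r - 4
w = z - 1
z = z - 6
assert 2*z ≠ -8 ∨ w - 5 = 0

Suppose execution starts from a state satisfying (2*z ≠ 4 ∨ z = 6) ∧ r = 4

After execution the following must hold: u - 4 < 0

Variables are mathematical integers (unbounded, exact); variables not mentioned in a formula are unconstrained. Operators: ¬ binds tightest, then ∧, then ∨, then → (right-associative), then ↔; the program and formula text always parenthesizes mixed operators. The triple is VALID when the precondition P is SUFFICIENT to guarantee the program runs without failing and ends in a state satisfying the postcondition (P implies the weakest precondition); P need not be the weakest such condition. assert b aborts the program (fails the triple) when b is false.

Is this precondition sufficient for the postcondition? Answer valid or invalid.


Working backward. After the program, the postcondition u - 4 < 0 must hold; in canonical form it is u < 4.
Before assert 2*z ≠ -8 ∨ w - 5 = 0: (2*z ≠ -8 ∨ w = 5) ∧ u < 4
Before z := z - 6: (2*z ≠ 4 ∨ w = 5) ∧ u < 4
Before w := z - 1: (2*z ≠ 4 ∨ z = 6) ∧ u < 4
Before u := 3*r - 4: (2*z ≠ 4 ∨ z = 6) ∧ 3*r < 8
The weakest precondition is (2*z ≠ 4 ∨ z = 6) ∧ 3*r < 8.
Check whether (2*z ≠ 4 ∨ z = 6) ∧ r = 4 implies it.
Countermodel: at the initial state r = 4, z = 3, the precondition holds but the weakest precondition fails.
Answer: invalid


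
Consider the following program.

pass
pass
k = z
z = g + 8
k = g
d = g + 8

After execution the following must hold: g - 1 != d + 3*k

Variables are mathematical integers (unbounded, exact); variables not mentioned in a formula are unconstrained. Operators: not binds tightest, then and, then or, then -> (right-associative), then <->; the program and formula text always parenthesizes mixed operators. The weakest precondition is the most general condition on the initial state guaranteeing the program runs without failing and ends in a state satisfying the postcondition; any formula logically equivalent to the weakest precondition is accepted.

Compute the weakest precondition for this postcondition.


Working backward. After the program, the postcondition g - 1 != d + 3*k must hold; in canonical form it is g != d + 3*k + 1.
Before d := g + 8: 3*k != -9
Before k := g: 3*g != -9
Before z := g + 8: 3*g != -9
Before k := z: 3*g != -9
Before skip: 3*g != -9
Before skip: 3*g != -9
Answer: WP = 3*g != -9


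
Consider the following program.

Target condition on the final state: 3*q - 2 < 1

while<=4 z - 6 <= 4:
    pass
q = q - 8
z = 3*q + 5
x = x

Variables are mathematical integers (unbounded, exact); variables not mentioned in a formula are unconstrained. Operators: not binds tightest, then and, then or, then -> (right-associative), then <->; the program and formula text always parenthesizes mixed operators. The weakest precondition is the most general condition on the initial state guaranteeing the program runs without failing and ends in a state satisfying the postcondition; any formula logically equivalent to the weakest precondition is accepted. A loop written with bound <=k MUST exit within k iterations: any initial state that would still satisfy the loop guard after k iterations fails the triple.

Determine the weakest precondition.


Working backward. After the program, the postcondition 3*q - 2 < 1 must hold; in canonical form it is 3*q < 3.
Before x := x: 3*q < 3
Before z := 3*q + 5: 3*q < 3
Before q := q - 8: 3*q < 27
Before the loop (bound <=4), unroll the exhaustion recursion (WP_0 = exit-now case; WP_j = one more guarded iteration, up to j = 4):
  WP_0: (not (z <= 10)) and 3*q < 27
  WP_1: (z <= 10 -> ((not (z <= 10)) and 3*q < 27)) and ((not (z <= 10)) -> 3*q < 27)
  WP_2: (z <= 10 -> ((z <= 10 -> ((not (z <= 10)) and 3*q < 27)) and ((not (z <= 10)) -> 3*q < 27))) and ((not (z <= 10)) -> 3*q < 27)
  WP_3: (z <= 10 -> ((z <= 10 -> ((z <= 10 -> ((not (z <= 10)) and 3*q < 27)) and ((not (z <= 10)) -> 3*q < 27))) and ((not (z <= 10)) -> 3*q < 27))) and ((not (z <= 10)) -> 3*q < 27)
  WP_4: (z <= 10 -> ((z <= 10 -> ((z <= 10 -> ((z <= 10 -> ((not (z <= 10)) and 3*q < 27)) and ((not (z <= 10)) -> 3*q < 27))) and ((not (z <= 10)) -> 3*q < 27))) and ((not (z <= 10)) -> 3*q < 27))) and ((not (z <= 10)) -> 3*q < 27)
So before the loop: (z <= 10 -> ((z <= 10 -> ((z <= 10 -> ((z <= 10 -> ((not (z <= 10)) and 3*q < 27)) and ((not (z <= 10)) -> 3*q < 27))) and ((not (z <= 10)) -> 3*q < 27))) and ((not (z <= 10)) -> 3*q < 27))) and ((not (z <= 10)) -> 3*q < 27)
Answer: WP = (z <= 10 -> ((z <= 10 -> ((z <= 10 -> ((z <= 10 -> ((not (z <= 10)) and 3*q < 27)) and ((not (z <= 10)) -> 3*q < 27))) and ((not (z <= 10)) -> 3*q < 27))) and ((not (z <= 10)) -> 3*q < 27))) and ((not (z <= 10)) -> 3*q < 27)


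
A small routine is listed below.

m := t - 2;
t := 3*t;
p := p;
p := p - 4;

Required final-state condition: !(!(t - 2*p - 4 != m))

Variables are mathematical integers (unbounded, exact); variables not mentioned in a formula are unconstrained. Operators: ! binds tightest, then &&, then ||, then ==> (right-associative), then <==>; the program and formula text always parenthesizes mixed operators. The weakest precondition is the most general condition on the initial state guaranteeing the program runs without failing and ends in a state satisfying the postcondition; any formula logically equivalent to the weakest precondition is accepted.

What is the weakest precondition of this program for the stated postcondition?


Working backward. After the program, the postcondition !(!(t - 2*p - 4 != m)) must hold; in canonical form it is t != m + 2*p + 4.
Before p := p - 4: t != m + 2*p - 4
Before p := p: t != m + 2*p - 4
Before t := 3*t: 3*t != m + 2*p - 4
Before m := t - 2: 2*t != 2*p - 6
Answer: WP = 2*t != 2*p - 6


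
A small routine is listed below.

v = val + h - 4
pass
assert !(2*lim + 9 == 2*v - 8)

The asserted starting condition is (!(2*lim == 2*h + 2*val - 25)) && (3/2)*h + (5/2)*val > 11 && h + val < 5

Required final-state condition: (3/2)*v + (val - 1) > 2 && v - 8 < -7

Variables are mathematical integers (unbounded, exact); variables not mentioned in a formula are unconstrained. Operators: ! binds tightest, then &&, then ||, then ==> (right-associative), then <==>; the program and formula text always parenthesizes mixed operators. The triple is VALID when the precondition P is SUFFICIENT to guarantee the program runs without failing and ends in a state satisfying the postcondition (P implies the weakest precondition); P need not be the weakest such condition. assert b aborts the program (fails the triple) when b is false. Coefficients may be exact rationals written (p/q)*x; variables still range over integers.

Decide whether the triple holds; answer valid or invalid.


Working backward. After the program, the postcondition (3/2)*v + (val - 1) > 2 && v - 8 < -7 must hold; in canonical form it is (3/2)*v + val > 3 && v < 1.
Before assert !(2*lim + 9 == 2*v - 8): (!(2*lim == 2*v - 17)) && (3/2)*v + val > 3 && v < 1
Before skip: (!(2*lim == 2*v - 17)) && (3/2)*v + val > 3 && v < 1
Before v := val + h - 4: (!(2*lim == 2*h + 2*val - 25)) && (3/2)*h + (5/2)*val > 9 && h + val < 5
The weakest precondition is (!(2*lim == 2*h + 2*val - 25)) && (3/2)*h + (5/2)*val > 9 && h + val < 5.
Check whether (!(2*lim == 2*h + 2*val - 25)) && (3/2)*h + (5/2)*val > 11 && h + val < 5 implies it.
Every state satisfying the precondition satisfies the weakest precondition: the implication holds.
Answer: valid


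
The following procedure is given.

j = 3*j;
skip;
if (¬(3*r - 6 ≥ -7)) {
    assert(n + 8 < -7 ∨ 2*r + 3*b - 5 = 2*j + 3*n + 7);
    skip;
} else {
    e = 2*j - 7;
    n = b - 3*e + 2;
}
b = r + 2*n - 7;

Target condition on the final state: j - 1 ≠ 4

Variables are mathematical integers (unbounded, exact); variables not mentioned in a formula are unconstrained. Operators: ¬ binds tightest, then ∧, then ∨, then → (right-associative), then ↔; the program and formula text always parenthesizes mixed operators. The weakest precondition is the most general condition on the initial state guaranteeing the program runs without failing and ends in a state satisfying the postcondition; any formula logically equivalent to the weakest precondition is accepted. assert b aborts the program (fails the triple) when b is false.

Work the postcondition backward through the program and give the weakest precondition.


Working backward. After the program, the postcondition j - 1 ≠ 4 must hold; in canonical form it is j ≠ 5.
Before b := r + 2*n - 7: j ≠ 5
Then branch requires (n < -15 ∨ 3*b + 2*r = 2*j + 3*n + 12) ∧ j ≠ 5; else branch requires j ≠ 5.
Before the if: ((¬(3*r ≥ -1)) → ((n < -15 ∨ 3*b + 2*r = 2*j + 3*n + 12) ∧ j ≠ 5)) ∧ (3*r ≥ -1 → j ≠ 5)
Before skip: ((¬(3*r ≥ -1)) → ((n < -15 ∨ 3*b + 2*r = 2*j + 3*n + 12) ∧ j ≠ 5)) ∧ (3*r ≥ -1 → j ≠ 5)
Before j := 3*j: ((¬(3*r ≥ -1)) → ((n < -15 ∨ 3*b + 2*r = 6*j + 3*n + 12) ∧ 3*j ≠ 5)) ∧ (3*r ≥ -1 → 3*j ≠ 5)
Answer: WP = ((¬(3*r ≥ -1)) → ((n < -15 ∨ 3*b + 2*r = 6*j + 3*n + 12) ∧ 3*j ≠ 5)) ∧ (3*r ≥ -1 → 3*j ≠ 5)


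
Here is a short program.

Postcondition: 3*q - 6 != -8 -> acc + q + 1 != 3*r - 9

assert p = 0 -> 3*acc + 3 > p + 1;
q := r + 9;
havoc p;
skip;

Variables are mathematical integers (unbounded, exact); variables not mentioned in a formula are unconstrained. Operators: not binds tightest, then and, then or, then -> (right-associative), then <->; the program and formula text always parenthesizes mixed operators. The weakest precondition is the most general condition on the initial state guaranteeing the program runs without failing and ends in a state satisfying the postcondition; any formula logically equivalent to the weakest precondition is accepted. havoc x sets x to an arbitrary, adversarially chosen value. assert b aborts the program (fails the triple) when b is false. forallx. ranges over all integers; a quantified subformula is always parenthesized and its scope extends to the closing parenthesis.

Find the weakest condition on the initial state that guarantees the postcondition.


Working backward. After the program, the postcondition 3*q - 6 != -8 -> acc + q + 1 != 3*r - 9 must hold; in canonical form it is 3*q != -2 -> acc + q != 3*r - 10.
Before skip: 3*q != -2 -> acc + q != 3*r - 10
Before havoc p: 3*q != -2 -> acc + q != 3*r - 10
Before q := r + 9: 3*r != -29 -> acc != 2*r - 19
Before assert p = 0 -> 3*acc + 3 > p + 1: (p = 0 -> 3*acc > p - 2) and (3*r != -29 -> acc != 2*r - 19)
Answer: WP = (p = 0 -> 3*acc > p - 2) and (3*r != -29 -> acc != 2*r - 19)


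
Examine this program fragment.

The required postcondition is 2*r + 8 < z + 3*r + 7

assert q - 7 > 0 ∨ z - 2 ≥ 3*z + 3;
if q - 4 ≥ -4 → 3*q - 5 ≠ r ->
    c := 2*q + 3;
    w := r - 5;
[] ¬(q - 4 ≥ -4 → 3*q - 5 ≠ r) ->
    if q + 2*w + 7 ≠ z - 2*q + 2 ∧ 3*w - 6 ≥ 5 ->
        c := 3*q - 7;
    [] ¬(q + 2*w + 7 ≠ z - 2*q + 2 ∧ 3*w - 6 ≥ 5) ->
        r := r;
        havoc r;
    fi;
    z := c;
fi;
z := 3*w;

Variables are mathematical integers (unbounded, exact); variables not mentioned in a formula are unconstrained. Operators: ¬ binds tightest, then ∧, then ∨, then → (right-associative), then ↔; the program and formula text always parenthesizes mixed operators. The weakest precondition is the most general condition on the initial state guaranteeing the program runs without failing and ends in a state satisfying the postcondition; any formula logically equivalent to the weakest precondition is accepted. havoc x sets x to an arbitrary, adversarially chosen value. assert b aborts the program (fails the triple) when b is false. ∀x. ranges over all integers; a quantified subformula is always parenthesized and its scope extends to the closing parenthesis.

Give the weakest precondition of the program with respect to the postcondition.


Working backward. After the program, the postcondition 2*r + 8 < z + 3*r + 7 must hold; in canonical form it is r + z > 1.
Before z := 3*w: r + 3*w > 1
Then branch requires 4*r > 16; else branch requires ((3*q + 2*w ≠ z - 5 ∧ 3*w ≥ 11) → r + 3*w > 1) ∧ ((¬(3*q + 2*w ≠ z - 5 ∧ 3*w ≥ 11)) → (∀r_1. r_1 + 3*w > 1)).
Before the if: ((q ≥ 0 → 3*q ≠ r + 5) → 4*r > 16) ∧ ((¬(q ≥ 0 → 3*q ≠ r + 5)) → (((3*q + 2*w ≠ z - 5 ∧ 3*w ≥ 11) → r + 3*w > 1) ∧ ((¬(3*q + 2*w ≠ z - 5 ∧ 3*w ≥ 11)) → (∀r_1. r_1 + 3*w > 1))))
Before assert q - 7 > 0 ∨ z - 2 ≥ 3*z + 3: (q > 7 ∨ 2*z ≤ -5) ∧ ((q ≥ 0 → 3*q ≠ r + 5) → 4*r > 16) ∧ ((¬(q ≥ 0 → 3*q ≠ r + 5)) → (((3*q + 2*w ≠ z - 5 ∧ 3*w ≥ 11) → r + 3*w > 1) ∧ ((¬(3*q + 2*w ≠ z - 5 ∧ 3*w ≥ 11)) → (∀r_1. r_1 + 3*w > 1))))
Answer: WP = (q > 7 ∨ 2*z ≤ -5) ∧ ((q ≥ 0 → 3*q ≠ r + 5) → 4*r > 16) ∧ ((¬(q ≥ 0 → 3*q ≠ r + 5)) → (((3*q + 2*w ≠ z - 5 ∧ 3*w ≥ 11) → r + 3*w > 1) ∧ ((¬(3*q + 2*w ≠ z - 5 ∧ 3*w ≥ 11)) → (∀r_1. r_1 + 3*w > 1))))


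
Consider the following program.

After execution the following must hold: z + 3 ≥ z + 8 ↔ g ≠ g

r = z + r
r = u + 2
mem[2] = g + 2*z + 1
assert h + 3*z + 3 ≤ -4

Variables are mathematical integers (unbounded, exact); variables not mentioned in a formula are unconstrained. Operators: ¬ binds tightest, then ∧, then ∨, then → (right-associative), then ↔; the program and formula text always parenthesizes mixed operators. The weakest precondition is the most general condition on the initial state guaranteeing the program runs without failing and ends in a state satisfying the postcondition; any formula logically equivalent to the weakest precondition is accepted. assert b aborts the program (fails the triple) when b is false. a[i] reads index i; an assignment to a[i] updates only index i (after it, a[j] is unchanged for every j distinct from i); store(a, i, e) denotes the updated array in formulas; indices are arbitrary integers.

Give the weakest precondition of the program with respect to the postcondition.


Working backward. After the program, the postcondition z + 3 ≥ z + 8 ↔ g ≠ g must hold; in canonical form it is true.
Before assert h + 3*z + 3 ≤ -4: h + 3*z ≤ -7
Before mem[2] := g + 2*z + 1: h + 3*z ≤ -7
Before r := u + 2: h + 3*z ≤ -7
Before r := z + r: h + 3*z ≤ -7
Answer: WP = h + 3*z ≤ -7


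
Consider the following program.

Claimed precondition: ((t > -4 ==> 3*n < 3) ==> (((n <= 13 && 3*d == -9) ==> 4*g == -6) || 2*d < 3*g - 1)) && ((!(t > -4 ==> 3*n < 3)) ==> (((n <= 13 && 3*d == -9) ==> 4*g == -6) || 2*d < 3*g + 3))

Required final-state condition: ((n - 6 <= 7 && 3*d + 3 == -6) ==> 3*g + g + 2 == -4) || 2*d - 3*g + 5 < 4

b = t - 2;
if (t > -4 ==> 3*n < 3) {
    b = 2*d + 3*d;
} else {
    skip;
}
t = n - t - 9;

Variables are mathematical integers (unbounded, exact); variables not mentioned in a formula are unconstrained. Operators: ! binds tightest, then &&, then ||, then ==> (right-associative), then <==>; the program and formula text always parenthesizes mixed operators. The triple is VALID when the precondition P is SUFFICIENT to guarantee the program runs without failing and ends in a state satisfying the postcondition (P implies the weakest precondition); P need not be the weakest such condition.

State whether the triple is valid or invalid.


Working backward. After the program, the postcondition ((n - 6 <= 7 && 3*d + 3 == -6) ==> 3*g + g + 2 == -4) || 2*d - 3*g + 5 < 4 must hold; in canonical form it is ((n <= 13 && 3*d == -9) ==> 4*g == -6) || 2*d < 3*g - 1.
Before t := n - t - 9: ((n <= 13 && 3*d == -9) ==> 4*g == -6) || 2*d < 3*g - 1
Then branch requires ((n <= 13 && 3*d == -9) ==> 4*g == -6) || 2*d < 3*g - 1; else branch requires ((n <= 13 && 3*d == -9) ==> 4*g == -6) || 2*d < 3*g - 1.
Before the if: ((t > -4 ==> 3*n < 3) ==> (((n <= 13 && 3*d == -9) ==> 4*g == -6) || 2*d < 3*g - 1)) && ((!(t > -4 ==> 3*n < 3)) ==> (((n <= 13 && 3*d == -9) ==> 4*g == -6) || 2*d < 3*g - 1))
Before b := t - 2: ((t > -4 ==> 3*n < 3) ==> (((n <= 13 && 3*d == -9) ==> 4*g == -6) || 2*d < 3*g - 1)) && ((!(t > -4 ==> 3*n < 3)) ==> (((n <= 13 && 3*d == -9) ==> 4*g == -6) || 2*d < 3*g - 1))
The weakest precondition is ((t > -4 ==> 3*n < 3) ==> (((n <= 13 && 3*d == -9) ==> 4*g == -6) || 2*d < 3*g - 1)) && ((!(t > -4 ==> 3*n < 3)) ==> (((n <= 13 && 3*d == -9) ==> 4*g == -6) || 2*d < 3*g - 1)).
Check whether ((t > -4 ==> 3*n < 3) ==> (((n <= 13 && 3*d == -9) ==> 4*g == -6) || 2*d < 3*g - 1)) && ((!(t > -4 ==> 3*n < 3)) ==> (((n <= 13 && 3*d == -9) ==> 4*g == -6) || 2*d < 3*g + 3)) implies it.
Countermodel: at the initial state d = -3, g = -2, n = 1, t = -3, the precondition holds but the weakest precondition fails.
Answer: invalid


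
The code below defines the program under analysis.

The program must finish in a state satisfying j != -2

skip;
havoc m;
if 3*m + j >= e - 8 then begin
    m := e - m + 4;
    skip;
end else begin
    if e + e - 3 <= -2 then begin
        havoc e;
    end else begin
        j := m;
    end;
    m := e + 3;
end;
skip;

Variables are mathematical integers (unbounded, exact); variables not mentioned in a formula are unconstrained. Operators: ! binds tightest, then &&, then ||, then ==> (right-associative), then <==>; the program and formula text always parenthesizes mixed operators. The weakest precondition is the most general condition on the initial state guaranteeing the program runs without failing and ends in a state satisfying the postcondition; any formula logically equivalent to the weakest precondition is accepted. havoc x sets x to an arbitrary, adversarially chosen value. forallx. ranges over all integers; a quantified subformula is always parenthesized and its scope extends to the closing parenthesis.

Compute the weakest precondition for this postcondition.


Working backward. After the program, j != -2 must hold.
Before skip: j != -2
Then branch requires j != -2; else branch requires (2*e <= 1 ==> j != -2) && ((!(2*e <= 1)) ==> m != -2).
Before the if: (j + 3*m >= e - 8 ==> j != -2) && ((!(j + 3*m >= e - 8)) ==> ((2*e <= 1 ==> j != -2) && ((!(2*e <= 1)) ==> m != -2)))
Before havoc m: forall m_1. ((j + 3*m_1 >= e - 8 ==> j != -2) && ((!(j + 3*m_1 >= e - 8)) ==> ((2*e <= 1 ==> j != -2) && ((!(2*e <= 1)) ==> m_1 != -2))))
Before skip: forall m_1. ((j + 3*m_1 >= e - 8 ==> j != -2) && ((!(j + 3*m_1 >= e - 8)) ==> ((2*e <= 1 ==> j != -2) && ((!(2*e <= 1)) ==> m_1 != -2))))
Answer: WP = forall m_1. ((j + 3*m_1 >= e - 8 ==> j != -2) && ((!(j + 3*m_1 >= e - 8)) ==> ((2*e <= 1 ==> j != -2) && ((!(2*e <= 1)) ==> m_1 != -2))))


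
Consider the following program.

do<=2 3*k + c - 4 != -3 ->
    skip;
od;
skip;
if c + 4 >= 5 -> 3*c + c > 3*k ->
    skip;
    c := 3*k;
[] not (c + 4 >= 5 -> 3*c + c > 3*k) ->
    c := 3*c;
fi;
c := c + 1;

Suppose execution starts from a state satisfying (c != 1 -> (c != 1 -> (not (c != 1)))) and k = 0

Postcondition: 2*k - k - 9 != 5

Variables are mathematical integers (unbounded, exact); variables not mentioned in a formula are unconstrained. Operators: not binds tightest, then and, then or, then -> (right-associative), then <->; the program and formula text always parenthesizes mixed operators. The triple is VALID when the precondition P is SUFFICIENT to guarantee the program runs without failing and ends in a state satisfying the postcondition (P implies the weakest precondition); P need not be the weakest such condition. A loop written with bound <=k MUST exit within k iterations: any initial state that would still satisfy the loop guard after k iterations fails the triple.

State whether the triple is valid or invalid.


Working backward. After the program, the postcondition 2*k - k - 9 != 5 must hold; in canonical form it is k != 14.
Before c := c + 1: k != 14
Then branch requires k != 14; else branch requires k != 14.
Before the if: ((c >= 1 -> 4*c > 3*k) -> k != 14) and ((not (c >= 1 -> 4*c > 3*k)) -> k != 14)
Before skip: ((c >= 1 -> 4*c > 3*k) -> k != 14) and ((not (c >= 1 -> 4*c > 3*k)) -> k != 14)
Before the loop (bound <=2), unroll the exhaustion recursion (WP_0 = exit-now case; WP_j = one more guarded iteration, up to j = 2):
  WP_0: (not (c + 3*k != 1)) and ((c >= 1 -> 4*c > 3*k) -> k != 14) and ((not (c >= 1 -> 4*c > 3*k)) -> k != 14)
  WP_1: (c + 3*k != 1 -> ((not (c + 3*k != 1)) and ((c >= 1 -> 4*c > 3*k) -> k != 14) and ((not (c >= 1 -> 4*c > 3*k)) -> k != 14))) and ((not (c + 3*k != 1)) -> (((c >= 1 -> 4*c > 3*k) -> k != 14) and ((not (c >= 1 -> 4*c > 3*k)) -> k != 14)))
  WP_2: (c + 3*k != 1 -> ((c + 3*k != 1 -> ((not (c + 3*k != 1)) and ((c >= 1 -> 4*c > 3*k) -> k != 14) and ((not (c >= 1 -> 4*c > 3*k)) -> k != 14))) and ((not (c + 3*k != 1)) -> (((c >= 1 -> 4*c > 3*k) -> k != 14) and ((not (c >= 1 -> 4*c > 3*k)) -> k != 14))))) and ((not (c + 3*k != 1)) -> (((c >= 1 -> 4*c > 3*k) -> k != 14) and ((not (c >= 1 -> 4*c > 3*k)) -> k != 14)))
So before the loop: (c + 3*k != 1 -> ((c + 3*k != 1 -> ((not (c + 3*k != 1)) and ((c >= 1 -> 4*c > 3*k) -> k != 14) and ((not (c >= 1 -> 4*c > 3*k)) -> k != 14))) and ((not (c + 3*k != 1)) -> (((c >= 1 -> 4*c > 3*k) -> k != 14) and ((not (c >= 1 -> 4*c > 3*k)) -> k != 14))))) and ((not (c + 3*k != 1)) -> (((c >= 1 -> 4*c > 3*k) -> k != 14) and ((not (c >= 1 -> 4*c > 3*k)) -> k != 14)))
The weakest precondition is (c + 3*k != 1 -> ((c + 3*k != 1 -> ((not (c + 3*k != 1)) and ((c >= 1 -> 4*c > 3*k) -> k != 14) and ((not (c >= 1 -> 4*c > 3*k)) -> k != 14))) and ((not (c + 3*k != 1)) -> (((c >= 1 -> 4*c > 3*k) -> k != 14) and ((not (c >= 1 -> 4*c > 3*k)) -> k != 14))))) and ((not (c + 3*k != 1)) -> (((c >= 1 -> 4*c > 3*k) -> k != 14) and ((not (c >= 1 -> 4*c > 3*k)) -> k != 14))).
Check whether (c != 1 -> (c != 1 -> (not (c != 1)))) and k = 0 implies it.
Every state satisfying the precondition satisfies the weakest precondition: the implication holds.
Answer: valid
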